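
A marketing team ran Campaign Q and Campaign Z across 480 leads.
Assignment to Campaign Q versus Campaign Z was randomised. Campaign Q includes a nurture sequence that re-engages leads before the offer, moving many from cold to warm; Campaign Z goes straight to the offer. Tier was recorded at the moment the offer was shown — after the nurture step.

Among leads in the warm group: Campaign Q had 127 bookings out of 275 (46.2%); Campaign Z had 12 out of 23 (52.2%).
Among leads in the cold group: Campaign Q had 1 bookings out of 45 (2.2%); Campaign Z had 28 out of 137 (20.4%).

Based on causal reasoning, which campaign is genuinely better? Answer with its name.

Engagement tier lies on the pathway campaign → engagement tier → outcome, so adjusting for it blocks the indirect effect. For the total causal effect of campaign, use the unadjusted pooled rates.
Pooled: Campaign Q 40.0% vs Campaign Z 25.0%; Campaign Q is higher overall.

Campaign Q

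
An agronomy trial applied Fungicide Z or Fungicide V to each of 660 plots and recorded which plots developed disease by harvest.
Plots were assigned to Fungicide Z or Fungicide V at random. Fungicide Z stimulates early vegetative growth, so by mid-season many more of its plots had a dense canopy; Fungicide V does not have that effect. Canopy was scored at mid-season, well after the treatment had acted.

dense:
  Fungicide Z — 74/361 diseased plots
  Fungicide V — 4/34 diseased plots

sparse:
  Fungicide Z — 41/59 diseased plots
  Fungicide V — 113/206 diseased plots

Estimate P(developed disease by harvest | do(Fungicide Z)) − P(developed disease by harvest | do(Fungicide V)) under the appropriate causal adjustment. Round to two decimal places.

-0.21

Within every mid-season canopy level Fungicide V has the lower rate, yet pooled Fungicide Z does — Simpson's reversal.
Mid-season canopy is downstream of the fungicide. One should not condition on a consequence of treatment, so the overall rates are the right comparison.
The causal difference is the pooled difference: 0.274 − 0.487 = -0.214.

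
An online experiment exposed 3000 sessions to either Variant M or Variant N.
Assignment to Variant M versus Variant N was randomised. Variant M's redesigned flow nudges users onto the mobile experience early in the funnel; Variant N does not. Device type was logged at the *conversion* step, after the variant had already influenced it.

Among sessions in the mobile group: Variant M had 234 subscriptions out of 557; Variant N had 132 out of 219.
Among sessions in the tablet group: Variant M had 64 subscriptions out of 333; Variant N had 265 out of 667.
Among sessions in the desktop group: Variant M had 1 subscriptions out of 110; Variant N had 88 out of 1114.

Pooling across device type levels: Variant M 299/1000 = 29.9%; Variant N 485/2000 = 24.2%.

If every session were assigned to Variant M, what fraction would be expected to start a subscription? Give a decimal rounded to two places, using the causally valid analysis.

0.30

Device type here is a post-treatment variable shaped by the variant; conditioning on it would introduce bias rather than remove it. The overall comparison is the causal one.
So P(outcome | do(Variant M)) is just the pooled rate for Variant M: 299/1000 = 0.299.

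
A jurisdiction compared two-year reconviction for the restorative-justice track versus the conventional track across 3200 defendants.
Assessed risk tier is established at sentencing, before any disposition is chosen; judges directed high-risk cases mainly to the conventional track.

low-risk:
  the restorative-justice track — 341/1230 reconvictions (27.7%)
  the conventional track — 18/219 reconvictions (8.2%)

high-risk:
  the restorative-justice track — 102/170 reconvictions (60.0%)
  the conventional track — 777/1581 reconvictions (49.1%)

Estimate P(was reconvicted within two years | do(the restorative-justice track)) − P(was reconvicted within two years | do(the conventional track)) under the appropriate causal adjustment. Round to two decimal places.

+0.15

Here assessed risk tier is a common cause — it drives both which disposition a case falls under and the outcome. The crude comparison mixes populations; the stratum-specific rates are the causally relevant ones.
Adjusting over the population distribution of assessed risk tier: 0.453·(0.277−0.082) + 0.547·(0.600−0.491) = +0.148.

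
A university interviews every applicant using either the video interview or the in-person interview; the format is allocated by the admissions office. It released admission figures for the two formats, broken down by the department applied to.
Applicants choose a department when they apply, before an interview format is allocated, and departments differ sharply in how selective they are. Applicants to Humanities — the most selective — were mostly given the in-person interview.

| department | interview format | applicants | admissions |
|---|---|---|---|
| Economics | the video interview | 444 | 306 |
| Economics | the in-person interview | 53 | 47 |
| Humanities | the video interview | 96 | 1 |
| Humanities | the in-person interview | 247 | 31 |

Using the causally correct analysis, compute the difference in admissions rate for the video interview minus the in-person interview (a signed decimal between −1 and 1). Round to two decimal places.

the in-person interview is higher inside every department stratum but the video interview is higher in aggregate. Whether to stratify depends on how department relates to the interview format.
Department satisfies the back-door criterion: it is not a descendant of the interview format, and it blocks the spurious path from interview format to outcome. Adjusting for it (i.e., using the within-department rates) gives the causal effect.
Adjusting over the population distribution of department: 0.592·(0.689−0.887) + 0.408·(0.010−0.126) = -0.164.

-0.16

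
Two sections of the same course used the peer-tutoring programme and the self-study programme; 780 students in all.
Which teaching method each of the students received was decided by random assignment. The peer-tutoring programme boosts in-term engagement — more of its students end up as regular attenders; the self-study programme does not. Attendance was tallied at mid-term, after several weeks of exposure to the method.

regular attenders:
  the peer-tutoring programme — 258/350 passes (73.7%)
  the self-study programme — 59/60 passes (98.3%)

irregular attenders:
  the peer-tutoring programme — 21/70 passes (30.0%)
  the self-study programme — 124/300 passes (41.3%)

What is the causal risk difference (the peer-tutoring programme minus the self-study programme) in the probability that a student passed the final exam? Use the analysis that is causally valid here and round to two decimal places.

Mid-term attendance is downstream of the teaching method. One should not condition on a consequence of treatment, so the overall rates are the right comparison.
The causal difference is the pooled difference: 0.664 − 0.508 = +0.156.

+0.16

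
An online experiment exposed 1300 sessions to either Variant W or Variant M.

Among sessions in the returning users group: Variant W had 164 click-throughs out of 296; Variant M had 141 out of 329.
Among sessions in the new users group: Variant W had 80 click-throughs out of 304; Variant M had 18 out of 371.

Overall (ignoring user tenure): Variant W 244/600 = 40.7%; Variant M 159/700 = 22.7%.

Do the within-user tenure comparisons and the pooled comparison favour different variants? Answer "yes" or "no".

no

Within each user tenure level (returning users 55.4% vs 42.9%; new users 26.3% vs 4.9%), Variant W has the higher rate every time. Pooled: 40.7% vs 22.7% — Variant W has the higher rate overall. They agree.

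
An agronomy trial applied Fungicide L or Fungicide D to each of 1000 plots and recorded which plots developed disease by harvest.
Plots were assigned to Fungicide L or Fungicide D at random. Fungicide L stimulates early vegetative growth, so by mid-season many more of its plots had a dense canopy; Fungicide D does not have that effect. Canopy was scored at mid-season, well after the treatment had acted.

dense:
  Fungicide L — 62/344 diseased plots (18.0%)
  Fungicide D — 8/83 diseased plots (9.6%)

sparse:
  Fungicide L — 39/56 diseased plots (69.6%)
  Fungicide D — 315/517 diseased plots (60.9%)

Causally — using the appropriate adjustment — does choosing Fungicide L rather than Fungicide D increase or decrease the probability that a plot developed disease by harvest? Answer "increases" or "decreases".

decreases

Within every mid-season canopy level Fungicide D has the lower rate, yet pooled Fungicide L does — Simpson's reversal.
Mid-season canopy is recorded after the fungicide and is itself shifted by it — it sits on the causal path from fungicide to outcome. Conditioning on a mediator would strip out part of the effect we want; the pooled comparison gives the total causal effect.
Pooled: Fungicide L 25.2% vs Fungicide D 53.8%; Fungicide L is lower overall.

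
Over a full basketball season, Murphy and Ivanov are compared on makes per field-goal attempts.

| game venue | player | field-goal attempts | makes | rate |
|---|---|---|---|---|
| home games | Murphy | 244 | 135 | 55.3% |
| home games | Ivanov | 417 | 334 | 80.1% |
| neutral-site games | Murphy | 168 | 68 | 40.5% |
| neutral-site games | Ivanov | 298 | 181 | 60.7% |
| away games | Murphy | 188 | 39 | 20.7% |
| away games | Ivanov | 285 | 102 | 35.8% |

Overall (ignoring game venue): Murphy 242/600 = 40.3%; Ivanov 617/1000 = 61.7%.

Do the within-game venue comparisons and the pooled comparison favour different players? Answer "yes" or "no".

Within each game venue level (home games 55.3% vs 80.1%; neutral-site games 40.5% vs 60.7%; away games 20.7% vs 35.8%), Ivanov has the higher rate every time. Pooled: 40.3% vs 61.7% — Ivanov has the higher rate overall. They agree.

no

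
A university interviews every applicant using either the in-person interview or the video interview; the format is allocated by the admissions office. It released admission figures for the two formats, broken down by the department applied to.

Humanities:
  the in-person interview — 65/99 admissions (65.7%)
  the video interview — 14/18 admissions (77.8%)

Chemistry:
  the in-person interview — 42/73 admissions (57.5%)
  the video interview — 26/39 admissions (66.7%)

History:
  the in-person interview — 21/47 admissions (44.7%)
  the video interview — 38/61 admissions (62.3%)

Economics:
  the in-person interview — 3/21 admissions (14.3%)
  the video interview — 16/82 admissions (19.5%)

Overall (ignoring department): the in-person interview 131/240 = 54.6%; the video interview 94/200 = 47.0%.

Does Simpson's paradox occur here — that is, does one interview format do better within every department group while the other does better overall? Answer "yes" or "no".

yes

Within each department level (Humanities 65.7% vs 77.8%; Chemistry 57.5% vs 66.7%; History 44.7% vs 62.3%; Economics 14.3% vs 19.5%), the video interview has the higher rate every time. Pooled: 54.6% vs 47.0% — the in-person interview has the higher rate overall. The two comparisons disagree.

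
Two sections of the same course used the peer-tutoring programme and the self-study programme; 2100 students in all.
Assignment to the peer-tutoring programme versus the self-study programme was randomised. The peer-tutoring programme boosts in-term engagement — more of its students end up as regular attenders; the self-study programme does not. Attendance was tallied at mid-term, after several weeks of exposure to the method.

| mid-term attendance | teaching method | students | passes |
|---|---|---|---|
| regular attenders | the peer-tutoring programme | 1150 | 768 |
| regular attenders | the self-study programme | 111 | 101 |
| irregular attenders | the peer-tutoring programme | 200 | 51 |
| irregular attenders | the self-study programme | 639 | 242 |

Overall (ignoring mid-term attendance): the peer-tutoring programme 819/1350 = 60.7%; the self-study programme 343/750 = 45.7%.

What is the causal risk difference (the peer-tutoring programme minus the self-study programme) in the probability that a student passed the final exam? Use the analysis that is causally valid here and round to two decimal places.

The mid-term attendance-specific comparison favours the self-study programme throughout, but the pooled figures favour the peer-tutoring programme. The question is whether to condition on mid-term attendance.
Stratifying would compare teaching methods among students the teaching methods themselves sorted into mid-term attendance groups — a form of selection on an intermediate. The unconditioned pooled rates give the total causal effect.
The causal difference is the pooled difference: 0.607 − 0.457 = +0.149.

+0.15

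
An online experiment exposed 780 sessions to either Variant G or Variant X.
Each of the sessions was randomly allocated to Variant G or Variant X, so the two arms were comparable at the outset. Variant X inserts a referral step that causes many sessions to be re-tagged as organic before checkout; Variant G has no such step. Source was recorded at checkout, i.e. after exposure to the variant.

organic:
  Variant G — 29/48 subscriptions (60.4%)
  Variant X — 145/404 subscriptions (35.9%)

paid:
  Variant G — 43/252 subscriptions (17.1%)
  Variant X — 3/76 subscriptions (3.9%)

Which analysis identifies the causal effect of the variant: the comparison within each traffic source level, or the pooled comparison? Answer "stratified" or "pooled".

pooled

Variant G is higher inside every traffic source stratum but Variant X is higher in aggregate. Whether to stratify depends on how traffic source relates to the variant.
Traffic source is recorded after the variant and is itself shifted by it — it sits on the causal path from variant to outcome. Conditioning on a mediator would strip out part of the effect we want; the pooled comparison gives the total causal effect.
Pooled: Variant G 24.0% vs Variant X 30.8%; Variant X is higher overall.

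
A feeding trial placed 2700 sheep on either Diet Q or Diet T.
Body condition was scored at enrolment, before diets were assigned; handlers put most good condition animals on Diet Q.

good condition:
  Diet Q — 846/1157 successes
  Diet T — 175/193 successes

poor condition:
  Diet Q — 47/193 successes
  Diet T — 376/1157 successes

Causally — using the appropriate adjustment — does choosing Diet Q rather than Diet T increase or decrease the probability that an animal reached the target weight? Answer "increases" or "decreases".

Diet T is higher inside every starting body condition stratum but Diet Q is higher in aggregate. Whether to stratify depends on how starting body condition relates to the diet.
Nothing the diet does changes starting body condition; the imbalance is an allocation artefact. With starting body condition also predicting the outcome, the pooled figure is confounded, and the within-stratum comparison is the causal one.
Within each level — good condition: 73.1% vs 90.7%; poor condition: 24.4% vs 32.5% — Diet T is higher every time.

decreases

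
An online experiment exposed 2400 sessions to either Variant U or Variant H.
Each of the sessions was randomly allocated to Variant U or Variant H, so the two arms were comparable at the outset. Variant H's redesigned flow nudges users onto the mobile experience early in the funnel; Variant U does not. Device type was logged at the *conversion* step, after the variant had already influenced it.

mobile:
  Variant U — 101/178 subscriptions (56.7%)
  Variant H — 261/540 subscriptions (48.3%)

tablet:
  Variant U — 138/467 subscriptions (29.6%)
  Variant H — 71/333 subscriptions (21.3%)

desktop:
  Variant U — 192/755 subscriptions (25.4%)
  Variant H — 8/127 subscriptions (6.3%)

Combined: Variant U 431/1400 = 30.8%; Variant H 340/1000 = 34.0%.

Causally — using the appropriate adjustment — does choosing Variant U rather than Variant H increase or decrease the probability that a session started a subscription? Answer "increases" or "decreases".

decreases

Within every device type level Variant U has the higher rate, yet pooled Variant H does — Simpson's reversal.
Device type lies on the pathway variant → device type → outcome, so adjusting for it blocks the indirect effect. For the total causal effect of variant, use the unadjusted pooled rates.
Pooled: Variant U 30.8% vs Variant H 34.0%; Variant H is higher overall.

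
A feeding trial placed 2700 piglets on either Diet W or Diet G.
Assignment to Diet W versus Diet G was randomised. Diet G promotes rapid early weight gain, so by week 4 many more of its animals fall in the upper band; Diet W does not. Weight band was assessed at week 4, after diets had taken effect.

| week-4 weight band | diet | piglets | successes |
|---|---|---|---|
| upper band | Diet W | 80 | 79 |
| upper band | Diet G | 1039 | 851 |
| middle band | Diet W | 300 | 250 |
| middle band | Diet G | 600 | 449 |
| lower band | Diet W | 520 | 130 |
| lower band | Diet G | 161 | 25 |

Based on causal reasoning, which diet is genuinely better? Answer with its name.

The week-4 weight band-specific comparison favours Diet W throughout, but the pooled figures favour Diet G. The question is whether to condition on week-4 weight band.
Week-4 weight band lies on the pathway diet → week-4 weight band → outcome, so adjusting for it blocks the indirect effect. For the total causal effect of diet, use the unadjusted pooled rates.
Pooled: Diet W 51.0% vs Diet G 73.6%; Diet G is higher overall.

Diet G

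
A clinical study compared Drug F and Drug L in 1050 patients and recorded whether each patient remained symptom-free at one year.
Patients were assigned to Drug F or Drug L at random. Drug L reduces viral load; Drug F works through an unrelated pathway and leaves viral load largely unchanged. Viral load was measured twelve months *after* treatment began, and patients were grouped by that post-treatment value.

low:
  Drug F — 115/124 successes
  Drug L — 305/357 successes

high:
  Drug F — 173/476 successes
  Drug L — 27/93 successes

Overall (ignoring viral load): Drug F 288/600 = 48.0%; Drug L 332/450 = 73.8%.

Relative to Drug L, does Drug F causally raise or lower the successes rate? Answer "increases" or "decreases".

decreases

Viral load here is a post-treatment variable shaped by the drug; conditioning on it would introduce bias rather than remove it. The overall comparison is the causal one.
Pooled: Drug F 48.0% vs Drug L 73.8%; Drug L is higher overall.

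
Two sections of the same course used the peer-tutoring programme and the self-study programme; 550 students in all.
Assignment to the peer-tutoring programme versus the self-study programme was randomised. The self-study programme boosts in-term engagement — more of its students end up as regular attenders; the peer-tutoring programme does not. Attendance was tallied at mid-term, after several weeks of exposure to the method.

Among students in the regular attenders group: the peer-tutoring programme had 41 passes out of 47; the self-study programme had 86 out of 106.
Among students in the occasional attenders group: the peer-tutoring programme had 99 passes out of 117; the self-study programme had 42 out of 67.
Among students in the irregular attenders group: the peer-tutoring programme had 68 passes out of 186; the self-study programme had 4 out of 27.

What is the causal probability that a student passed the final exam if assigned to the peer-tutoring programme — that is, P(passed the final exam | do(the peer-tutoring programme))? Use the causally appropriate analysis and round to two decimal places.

The mid-term attendance-specific comparison favours the peer-tutoring programme throughout, but the pooled figures favour the self-study programme. The question is whether to condition on mid-term attendance.
The distribution of mid-term attendance is itself part of what the teaching method does — it is an intermediate outcome. Holding it fixed would remove that part of the effect; the total effect is the pooled difference.
So P(outcome | do(the peer-tutoring programme)) is just the pooled rate for the peer-tutoring programme: 208/350 = 0.594.

0.59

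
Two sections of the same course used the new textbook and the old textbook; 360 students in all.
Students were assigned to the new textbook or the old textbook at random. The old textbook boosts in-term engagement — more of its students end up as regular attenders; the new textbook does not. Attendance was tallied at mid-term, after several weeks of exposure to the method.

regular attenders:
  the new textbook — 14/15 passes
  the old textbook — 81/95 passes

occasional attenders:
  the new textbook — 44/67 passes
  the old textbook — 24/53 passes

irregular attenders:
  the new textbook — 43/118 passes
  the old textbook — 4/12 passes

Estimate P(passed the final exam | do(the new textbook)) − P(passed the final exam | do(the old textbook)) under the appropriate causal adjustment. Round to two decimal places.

The mid-term attendance-specific comparison favours the new textbook throughout, but the pooled figures favour the old textbook. The question is whether to condition on mid-term attendance.
Mid-term attendance here is a post-treatment variable shaped by the teaching method; conditioning on it would introduce bias rather than remove it. The overall comparison is the causal one.
The causal difference is the pooled difference: 0.505 − 0.681 = -0.176.

-0.18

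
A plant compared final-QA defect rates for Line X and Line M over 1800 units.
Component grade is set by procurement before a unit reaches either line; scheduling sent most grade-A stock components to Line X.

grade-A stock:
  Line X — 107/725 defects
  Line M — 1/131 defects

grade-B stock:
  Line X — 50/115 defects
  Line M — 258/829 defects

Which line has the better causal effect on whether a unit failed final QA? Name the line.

Line M

Line M is lower inside every component grade stratum but Line X is lower in aggregate. Whether to stratify depends on how component grade relates to the line.
Component grade satisfies the back-door criterion: it is not a descendant of the line, and it blocks the spurious path from line to outcome. Adjusting for it (i.e., using the within-component grade rates) gives the causal effect.
Within each level — grade-A stock: 14.8% vs 0.8%; grade-B stock: 43.5% vs 31.1% — Line M is lower every time.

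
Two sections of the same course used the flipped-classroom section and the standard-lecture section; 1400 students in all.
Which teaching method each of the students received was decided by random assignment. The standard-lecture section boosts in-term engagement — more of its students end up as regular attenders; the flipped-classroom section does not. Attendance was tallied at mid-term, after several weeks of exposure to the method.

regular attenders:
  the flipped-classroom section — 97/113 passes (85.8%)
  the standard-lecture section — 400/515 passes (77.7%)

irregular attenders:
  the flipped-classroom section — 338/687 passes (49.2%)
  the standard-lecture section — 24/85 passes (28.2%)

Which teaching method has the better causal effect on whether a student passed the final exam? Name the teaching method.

The distribution of mid-term attendance is itself part of what the teaching method does — it is an intermediate outcome. Holding it fixed would remove that part of the effect; the total effect is the pooled difference.
Pooled: the flipped-classroom section 54.4% vs the standard-lecture section 70.7%; the standard-lecture section is higher overall.

the standard-lecture section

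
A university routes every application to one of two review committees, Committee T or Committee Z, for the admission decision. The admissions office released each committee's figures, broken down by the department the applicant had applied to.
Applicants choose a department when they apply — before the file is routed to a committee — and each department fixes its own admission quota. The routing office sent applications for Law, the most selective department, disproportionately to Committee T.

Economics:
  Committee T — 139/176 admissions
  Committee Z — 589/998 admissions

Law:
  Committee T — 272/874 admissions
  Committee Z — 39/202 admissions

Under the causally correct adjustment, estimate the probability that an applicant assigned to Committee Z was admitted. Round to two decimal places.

0.40

The stratified and pooled comparisons disagree (Committee T wins within each department; Committee Z wins overall), so the answer turns on the causal role of department.
Since department is a pre-existing factor (not a product of the review committee) and it affects the outcome on its own, it is a confounder. The stratified rates, not the pooled rate, identify the causal effect.
Standardising Committee Z to the population department mix: 0.522·589/998 + 0.478·39/202 = 0.400.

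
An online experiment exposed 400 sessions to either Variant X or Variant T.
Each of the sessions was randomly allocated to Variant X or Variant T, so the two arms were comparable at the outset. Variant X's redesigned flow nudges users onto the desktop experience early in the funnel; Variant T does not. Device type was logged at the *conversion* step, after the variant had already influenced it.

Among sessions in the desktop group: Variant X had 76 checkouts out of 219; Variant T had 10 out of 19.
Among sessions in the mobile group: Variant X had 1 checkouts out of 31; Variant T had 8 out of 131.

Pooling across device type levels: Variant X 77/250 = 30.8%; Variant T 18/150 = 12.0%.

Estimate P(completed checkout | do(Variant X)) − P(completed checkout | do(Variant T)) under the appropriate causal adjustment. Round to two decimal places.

Device type is recorded after the variant and is itself shifted by it — it sits on the causal path from variant to outcome. Conditioning on a mediator would strip out part of the effect we want; the pooled comparison gives the total causal effect.
The causal difference is the pooled difference: 0.308 − 0.120 = +0.188.

+0.19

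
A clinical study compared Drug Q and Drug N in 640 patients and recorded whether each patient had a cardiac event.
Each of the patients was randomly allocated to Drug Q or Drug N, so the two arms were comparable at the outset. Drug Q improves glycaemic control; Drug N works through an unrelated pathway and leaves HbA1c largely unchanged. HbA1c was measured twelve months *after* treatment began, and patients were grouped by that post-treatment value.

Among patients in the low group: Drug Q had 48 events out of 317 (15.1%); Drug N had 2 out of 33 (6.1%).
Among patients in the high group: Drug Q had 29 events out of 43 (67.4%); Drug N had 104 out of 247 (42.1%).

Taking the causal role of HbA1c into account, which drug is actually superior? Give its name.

Drug Q

The HbA1c-specific comparison favours Drug N throughout, but the pooled figures favour Drug Q. The question is whether to condition on HbA1c.
HbA1c here is a post-treatment variable shaped by the drug; conditioning on it would introduce bias rather than remove it. The overall comparison is the causal one.
Pooled: Drug Q 21.4% vs Drug N 37.9%; Drug Q is lower overall.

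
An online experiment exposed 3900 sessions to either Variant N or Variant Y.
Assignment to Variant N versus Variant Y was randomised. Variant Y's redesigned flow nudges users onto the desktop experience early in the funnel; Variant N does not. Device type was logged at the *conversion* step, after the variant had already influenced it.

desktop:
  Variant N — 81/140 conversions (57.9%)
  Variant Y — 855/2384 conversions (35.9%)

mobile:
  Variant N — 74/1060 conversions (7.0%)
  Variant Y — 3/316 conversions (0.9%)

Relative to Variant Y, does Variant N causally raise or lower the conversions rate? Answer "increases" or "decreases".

decreases

The stratified and pooled comparisons disagree (Variant N wins within each device type; Variant Y wins overall), so the answer turns on the causal role of device type.
Device type is recorded after the variant and is itself shifted by it — it sits on the causal path from variant to outcome. Conditioning on a mediator would strip out part of the effect we want; the pooled comparison gives the total causal effect.
Pooled: Variant N 12.9% vs Variant Y 31.8%; Variant Y is higher overall.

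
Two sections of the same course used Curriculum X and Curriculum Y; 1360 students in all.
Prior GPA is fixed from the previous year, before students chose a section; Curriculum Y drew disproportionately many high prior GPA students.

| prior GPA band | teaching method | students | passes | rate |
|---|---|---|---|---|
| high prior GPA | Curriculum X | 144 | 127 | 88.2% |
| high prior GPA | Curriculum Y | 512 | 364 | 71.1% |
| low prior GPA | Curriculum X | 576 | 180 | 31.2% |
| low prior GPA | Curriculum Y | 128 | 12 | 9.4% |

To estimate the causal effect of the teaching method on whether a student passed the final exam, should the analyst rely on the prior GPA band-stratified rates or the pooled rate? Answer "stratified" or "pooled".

stratified

Within every prior GPA band level Curriculum X has the higher rate, yet pooled Curriculum Y does — Simpson's reversal.
Here prior GPA band is a common cause — it drives both which teaching method a case falls under and the outcome. The crude comparison mixes populations; the stratum-specific rates are the causally relevant ones.
Within each level — high prior GPA: 88.2% vs 71.1%; low prior GPA: 31.2% vs 9.4% — Curriculum X is higher every time.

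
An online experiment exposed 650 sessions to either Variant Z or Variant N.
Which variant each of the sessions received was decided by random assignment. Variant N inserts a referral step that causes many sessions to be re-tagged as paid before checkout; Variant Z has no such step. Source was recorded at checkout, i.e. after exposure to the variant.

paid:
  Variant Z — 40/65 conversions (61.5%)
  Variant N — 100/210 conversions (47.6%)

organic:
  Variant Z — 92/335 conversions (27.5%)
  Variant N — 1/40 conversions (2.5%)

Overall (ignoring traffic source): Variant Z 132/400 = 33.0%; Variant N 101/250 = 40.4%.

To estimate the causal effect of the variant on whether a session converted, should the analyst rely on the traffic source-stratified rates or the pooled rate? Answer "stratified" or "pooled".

The distribution of traffic source is itself part of what the variant does — it is an intermediate outcome. Holding it fixed would remove that part of the effect; the total effect is the pooled difference.
Pooled: Variant Z 33.0% vs Variant N 40.4%; Variant N is higher overall.

pooled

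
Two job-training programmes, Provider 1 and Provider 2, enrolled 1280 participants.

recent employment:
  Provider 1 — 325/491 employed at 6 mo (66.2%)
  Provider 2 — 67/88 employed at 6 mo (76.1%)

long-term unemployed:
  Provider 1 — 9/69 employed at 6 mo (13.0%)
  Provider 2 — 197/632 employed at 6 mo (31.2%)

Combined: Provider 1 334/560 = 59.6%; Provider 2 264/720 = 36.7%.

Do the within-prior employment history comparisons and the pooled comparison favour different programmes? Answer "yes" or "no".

yes

Within each prior employment history level (recent employment 66.2% vs 76.1%; long-term unemployed 13.0% vs 31.2%), Provider 2 has the higher rate every time. Pooled: 59.6% vs 36.7% — Provider 1 has the higher rate overall. The two comparisons disagree.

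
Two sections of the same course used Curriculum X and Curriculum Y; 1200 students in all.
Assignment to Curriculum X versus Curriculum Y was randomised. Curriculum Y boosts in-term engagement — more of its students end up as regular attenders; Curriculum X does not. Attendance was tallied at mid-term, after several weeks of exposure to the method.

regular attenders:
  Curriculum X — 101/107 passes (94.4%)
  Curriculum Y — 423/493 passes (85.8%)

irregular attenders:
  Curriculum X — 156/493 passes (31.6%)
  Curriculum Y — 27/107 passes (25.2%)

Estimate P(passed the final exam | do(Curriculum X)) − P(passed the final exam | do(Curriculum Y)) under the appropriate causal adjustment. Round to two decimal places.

-0.32

Curriculum X is higher inside every mid-term attendance stratum but Curriculum Y is higher in aggregate. Whether to stratify depends on how mid-term attendance relates to the teaching method.
The distribution of mid-term attendance is itself part of what the teaching method does — it is an intermediate outcome. Holding it fixed would remove that part of the effect; the total effect is the pooled difference.
The causal difference is the pooled difference: 0.428 − 0.750 = -0.322.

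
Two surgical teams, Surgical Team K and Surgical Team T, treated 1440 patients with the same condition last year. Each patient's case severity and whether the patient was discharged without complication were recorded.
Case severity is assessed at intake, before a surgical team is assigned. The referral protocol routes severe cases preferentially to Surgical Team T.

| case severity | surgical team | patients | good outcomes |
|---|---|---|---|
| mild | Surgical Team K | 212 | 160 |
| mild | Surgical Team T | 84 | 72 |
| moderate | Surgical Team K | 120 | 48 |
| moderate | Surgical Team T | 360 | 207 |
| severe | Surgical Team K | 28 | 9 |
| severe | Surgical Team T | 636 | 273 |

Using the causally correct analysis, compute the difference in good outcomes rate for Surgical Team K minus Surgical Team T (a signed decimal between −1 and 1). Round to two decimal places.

-0.13

Within every case severity level Surgical Team T has the higher rate, yet pooled Surgical Team K does — Simpson's reversal.
Case severity satisfies the back-door criterion: it is not a descendant of the surgical team, and it blocks the spurious path from surgical team to outcome. Adjusting for it (i.e., using the within-case severity rates) gives the causal effect.
Adjusting over the population distribution of case severity: 0.206·(0.755−0.857) + 0.333·(0.400−0.575) + 0.461·(0.321−0.429) = -0.129.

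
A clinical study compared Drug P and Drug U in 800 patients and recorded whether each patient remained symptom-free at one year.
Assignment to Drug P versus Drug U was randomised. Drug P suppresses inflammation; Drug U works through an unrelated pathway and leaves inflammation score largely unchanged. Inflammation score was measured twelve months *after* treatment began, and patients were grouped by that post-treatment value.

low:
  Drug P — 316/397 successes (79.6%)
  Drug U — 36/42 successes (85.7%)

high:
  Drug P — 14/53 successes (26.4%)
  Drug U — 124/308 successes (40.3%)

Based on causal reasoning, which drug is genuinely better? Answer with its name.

Drug P

Within every inflammation score level Drug U has the higher rate, yet pooled Drug P does — Simpson's reversal.
Because the drug influences inflammation score, inflammation score is a post-treatment mediator, not a confounder. Stratifying on it would bias the estimate; the causal effect is the crude pooled difference.
Pooled: Drug P 73.3% vs Drug U 45.7%; Drug P is higher overall.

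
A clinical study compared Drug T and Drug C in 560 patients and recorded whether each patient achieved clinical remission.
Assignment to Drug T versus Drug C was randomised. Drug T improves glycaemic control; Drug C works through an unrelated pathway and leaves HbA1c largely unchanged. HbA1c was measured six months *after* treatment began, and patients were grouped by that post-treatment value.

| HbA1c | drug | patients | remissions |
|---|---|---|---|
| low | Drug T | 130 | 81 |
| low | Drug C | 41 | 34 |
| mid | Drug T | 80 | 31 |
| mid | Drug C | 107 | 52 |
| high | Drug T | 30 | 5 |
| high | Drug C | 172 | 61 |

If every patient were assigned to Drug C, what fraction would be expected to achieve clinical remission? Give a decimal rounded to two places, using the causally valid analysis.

The distribution of HbA1c is itself part of what the drug does — it is an intermediate outcome. Holding it fixed would remove that part of the effect; the total effect is the pooled difference.
So P(outcome | do(Drug C)) is just the pooled rate for Drug C: 147/320 = 0.459.

0.46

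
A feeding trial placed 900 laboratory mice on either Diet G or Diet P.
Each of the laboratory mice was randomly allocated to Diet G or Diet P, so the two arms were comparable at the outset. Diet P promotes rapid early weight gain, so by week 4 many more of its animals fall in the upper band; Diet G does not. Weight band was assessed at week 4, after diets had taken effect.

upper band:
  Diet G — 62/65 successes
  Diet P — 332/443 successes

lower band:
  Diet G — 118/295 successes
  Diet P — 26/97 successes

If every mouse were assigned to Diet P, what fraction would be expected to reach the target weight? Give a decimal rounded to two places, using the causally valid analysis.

The stratified and pooled comparisons disagree (Diet G wins within each week-4 weight band; Diet P wins overall), so the answer turns on the causal role of week-4 weight band.
Stratifying would compare diets among laboratory mice the diets themselves sorted into week-4 weight band groups — a form of selection on an intermediate. The unconditioned pooled rates give the total causal effect.
So P(outcome | do(Diet P)) is just the pooled rate for Diet P: 358/540 = 0.663.

0.66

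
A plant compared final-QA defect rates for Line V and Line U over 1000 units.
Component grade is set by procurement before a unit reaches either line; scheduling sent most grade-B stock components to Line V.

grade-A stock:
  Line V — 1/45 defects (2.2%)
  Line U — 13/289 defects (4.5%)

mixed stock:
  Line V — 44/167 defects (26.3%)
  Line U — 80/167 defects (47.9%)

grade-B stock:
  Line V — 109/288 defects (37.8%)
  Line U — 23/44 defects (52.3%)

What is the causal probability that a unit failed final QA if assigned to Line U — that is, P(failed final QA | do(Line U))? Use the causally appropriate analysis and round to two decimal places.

The stratified and pooled comparisons disagree (Line V wins within each component grade; Line U wins overall), so the answer turns on the causal role of component grade.
Component grade is set before the line has any effect — it is not caused by the line — and it independently drives the outcome. That makes it a confounder, so the causal comparison is within component grade levels.
Standardising Line U to the population component grade mix: 0.334·13/289 + 0.334·80/167 + 0.332·23/44 = 0.349.

0.35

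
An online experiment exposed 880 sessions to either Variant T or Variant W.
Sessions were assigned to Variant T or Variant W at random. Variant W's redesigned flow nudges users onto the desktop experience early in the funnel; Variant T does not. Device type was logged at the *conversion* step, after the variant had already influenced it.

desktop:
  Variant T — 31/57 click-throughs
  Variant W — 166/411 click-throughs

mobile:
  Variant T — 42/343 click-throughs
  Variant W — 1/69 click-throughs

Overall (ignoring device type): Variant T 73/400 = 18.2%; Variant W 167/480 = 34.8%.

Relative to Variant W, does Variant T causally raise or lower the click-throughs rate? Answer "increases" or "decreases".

decreases

The device type-specific comparison favours Variant T throughout, but the pooled figures favour Variant W. The question is whether to condition on device type.
Stratifying would compare variants among sessions the variants themselves sorted into device type groups — a form of selection on an intermediate. The unconditioned pooled rates give the total causal effect.
Pooled: Variant T 18.2% vs Variant W 34.8%; Variant W is higher overall.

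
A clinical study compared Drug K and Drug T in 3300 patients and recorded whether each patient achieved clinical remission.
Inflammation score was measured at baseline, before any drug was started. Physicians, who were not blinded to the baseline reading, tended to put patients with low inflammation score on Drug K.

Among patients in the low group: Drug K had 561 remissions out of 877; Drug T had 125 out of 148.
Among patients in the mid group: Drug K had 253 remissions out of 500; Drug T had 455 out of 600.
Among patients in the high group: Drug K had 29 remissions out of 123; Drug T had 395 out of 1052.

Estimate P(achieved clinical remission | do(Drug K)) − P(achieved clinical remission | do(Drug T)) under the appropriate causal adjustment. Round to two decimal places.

-0.20

Inflammation score satisfies the back-door criterion: it is not a descendant of the drug, and it blocks the spurious path from drug to outcome. Adjusting for it (i.e., using the within-inflammation score rates) gives the causal effect.
Adjusting over the population distribution of inflammation score: 0.311·(0.640−0.845) + 0.333·(0.506−0.758) + 0.356·(0.236−0.375) = -0.198.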